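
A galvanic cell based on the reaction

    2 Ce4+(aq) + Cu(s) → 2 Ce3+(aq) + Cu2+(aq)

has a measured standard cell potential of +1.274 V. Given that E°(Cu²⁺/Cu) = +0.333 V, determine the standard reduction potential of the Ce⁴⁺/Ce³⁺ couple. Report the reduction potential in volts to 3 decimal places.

+1.607 V

In the reaction as written the Ce⁴⁺/Ce³⁺ couple is reduced (cathode) and Cu²⁺/Cu is oxidized (anode), so E°cell = E°(Ce⁴⁺/Ce³⁺) − E°(Cu²⁺/Cu).
E°(Ce⁴⁺/Ce³⁺) = E°cell + E°(anode) = +1.274 + (+0.333) = +1.607 V.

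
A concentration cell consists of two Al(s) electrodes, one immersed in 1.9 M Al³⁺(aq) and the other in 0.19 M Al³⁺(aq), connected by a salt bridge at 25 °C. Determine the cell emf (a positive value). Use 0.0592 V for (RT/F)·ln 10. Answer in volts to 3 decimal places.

For a concentration cell E°cell = 0, since both electrodes use the same couple.
The compartment with the higher Al³⁺(aq) concentration (1.9 M) acts as the cathode; ions are reduced there and produced at the dilute (0.19 M) anode.
With n = 3, Ecell = −(0.0592/3)·log([dilute]/[conc]) = −(0.0592/3)·log(0.19/1.9) = +0.020 V.

0.020 V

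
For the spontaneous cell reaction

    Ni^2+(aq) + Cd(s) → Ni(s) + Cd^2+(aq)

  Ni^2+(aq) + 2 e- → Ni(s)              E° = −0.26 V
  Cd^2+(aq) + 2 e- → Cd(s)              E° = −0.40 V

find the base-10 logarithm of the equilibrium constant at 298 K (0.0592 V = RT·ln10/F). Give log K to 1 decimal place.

The Ni²⁺/Ni couple is reduced (cathode); E°cell = −0.26 − (−0.40) = +0.14 V with n = 2.
At equilibrium E = 0, so log K = nE°cell / 0.0592 = (2)(+0.14) / 0.0592 = 4.7.

log K = 4.7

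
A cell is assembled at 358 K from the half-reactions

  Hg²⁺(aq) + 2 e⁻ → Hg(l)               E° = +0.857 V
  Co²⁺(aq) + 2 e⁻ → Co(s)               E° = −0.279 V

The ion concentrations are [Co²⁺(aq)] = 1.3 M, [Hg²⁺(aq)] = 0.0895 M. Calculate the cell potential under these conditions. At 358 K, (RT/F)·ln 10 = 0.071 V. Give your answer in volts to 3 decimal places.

+1.095 V

The Hg²⁺/Hg couple has the more positive E°, so it is the cathode; Co²⁺/Co is the anode.
E°cell = +0.857 − (−0.279) = +1.136 V, with n = 2 electrons transferred.
Balancing gives Hg²⁺(aq) + Co(s) → Hg(l) + Co²⁺(aq); hence Q = [Co²⁺(aq)] / [Hg²⁺(aq)] = 14.5 (log Q = 1.162).
Applying E = E° − (RT ln10/nF)·log Q gives +1.136 − (0.071/2)(1.162) = +1.095 V.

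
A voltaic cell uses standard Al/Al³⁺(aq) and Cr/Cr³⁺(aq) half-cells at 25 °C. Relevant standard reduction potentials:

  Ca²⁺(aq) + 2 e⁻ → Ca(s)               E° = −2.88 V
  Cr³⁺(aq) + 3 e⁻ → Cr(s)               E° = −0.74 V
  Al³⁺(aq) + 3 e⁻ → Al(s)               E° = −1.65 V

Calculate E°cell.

+0.91 V

Of the two couples in this cell, the one with the more positive reduction potential is reduced at the cathode: here that is Cr³⁺/Cr (−0.74 V); Al³⁺/Al (−1.65 V) is the anode.
E°cell = E°(cathode) − E°(anode) = −0.74 − (−1.65) = +0.91 V.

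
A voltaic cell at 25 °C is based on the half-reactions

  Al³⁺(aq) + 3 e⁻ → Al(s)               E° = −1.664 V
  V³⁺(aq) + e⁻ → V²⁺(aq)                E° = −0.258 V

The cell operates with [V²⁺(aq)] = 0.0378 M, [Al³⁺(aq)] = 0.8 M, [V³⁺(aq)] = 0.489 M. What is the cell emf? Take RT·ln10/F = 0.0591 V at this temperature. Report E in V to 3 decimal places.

+1.474 V

V³⁺/V²⁺ is reduced (cathode, E° = −0.258 V) and Al³⁺/Al is oxidized (anode).
E°cell = E°cat − E°an = −0.258 − (−1.664) = +1.406 V; n = 3.
The balanced reaction is 3 V³⁺(aq) + Al(s) → 3 V²⁺(aq) + Al³⁺(aq), so Q = ([V²⁺(aq)]^3·[Al³⁺(aq)]) / [V³⁺(aq)]^3 = 0.00037 and log Q = −3.432.
Applying E = E° − (RT ln10/nF)·log Q gives +1.406 − (0.0591/3)(−3.432) = +1.474 V.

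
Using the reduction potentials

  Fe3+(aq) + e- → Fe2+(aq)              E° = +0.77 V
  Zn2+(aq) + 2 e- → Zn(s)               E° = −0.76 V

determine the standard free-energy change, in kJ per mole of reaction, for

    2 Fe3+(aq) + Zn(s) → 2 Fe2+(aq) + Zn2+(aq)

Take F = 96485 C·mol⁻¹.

In the reaction as written Fe3+(aq) is reduced, so the Fe³⁺/Fe²⁺ couple is the cathode and Zn²⁺/Zn is the anode.
E°cell = +0.77 − (−0.76) = +1.53 V; balancing electrons gives n = 2.
ΔG° = −nFE°cell = −(2)(96485)(+1.53) J/mol = −295 kJ/mol.

−295 kJ/mol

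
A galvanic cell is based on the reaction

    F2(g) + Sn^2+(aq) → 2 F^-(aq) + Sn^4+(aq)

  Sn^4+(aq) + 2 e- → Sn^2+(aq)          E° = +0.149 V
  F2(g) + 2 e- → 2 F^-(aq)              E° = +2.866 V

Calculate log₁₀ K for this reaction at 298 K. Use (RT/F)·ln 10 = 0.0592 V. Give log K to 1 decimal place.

The F₂/F⁻ couple is reduced (cathode); E°cell = +2.866 − (+0.149) = +2.717 V with n = 2.
At equilibrium E = 0, so log K = nE°cell / 0.0592 = (2)(+2.717) / 0.0592 = 91.8.

log K = 91.8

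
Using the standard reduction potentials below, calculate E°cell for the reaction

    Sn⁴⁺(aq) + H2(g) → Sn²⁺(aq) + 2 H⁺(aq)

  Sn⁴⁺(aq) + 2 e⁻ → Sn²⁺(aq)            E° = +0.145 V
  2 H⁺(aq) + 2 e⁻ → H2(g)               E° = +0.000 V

+0.145 V

Sn⁴⁺(aq) gains electrons, so the Sn⁴⁺/Sn²⁺ couple is the cathode; the 2H⁺/H₂ couple is the anode.
E°cell = E°(cathode) − E°(anode) = +0.145 − (+0.000) = +0.145 V.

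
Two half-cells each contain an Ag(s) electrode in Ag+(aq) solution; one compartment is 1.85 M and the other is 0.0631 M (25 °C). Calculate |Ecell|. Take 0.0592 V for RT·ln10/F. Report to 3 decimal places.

For a concentration cell E°cell = 0, since both electrodes use the same couple.
The compartment with the higher Ag+(aq) concentration (1.85 M) acts as the cathode; ions are reduced there and produced at the dilute (0.0631 M) anode.
With n = 1, Ecell = −(0.0592/1)·log([dilute]/[conc]) = −(0.0592/1)·log(0.0631/1.85) = +0.087 V.

0.087 V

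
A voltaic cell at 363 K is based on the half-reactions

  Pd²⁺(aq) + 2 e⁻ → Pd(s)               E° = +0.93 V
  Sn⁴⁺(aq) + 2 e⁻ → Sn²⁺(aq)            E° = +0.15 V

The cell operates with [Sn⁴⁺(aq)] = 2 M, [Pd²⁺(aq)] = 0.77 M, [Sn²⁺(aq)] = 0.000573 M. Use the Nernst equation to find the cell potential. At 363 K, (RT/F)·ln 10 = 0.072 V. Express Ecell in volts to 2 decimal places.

Pd²⁺/Pd is reduced (cathode, E° = +0.93 V) and Sn⁴⁺/Sn²⁺ is oxidized (anode).
E°cell = +0.93 − (+0.15) = +0.78 V, with n = 2 electrons transferred.
For the overall reaction Pd²⁺(aq) + Sn²⁺(aq) → Pd(s) + Sn⁴⁺(aq), Q = [Sn⁴⁺(aq)] / ([Pd²⁺(aq)]·[Sn²⁺(aq)]) = 4.53×10^3, giving log Q = 3.656.
E = E° − (0.072/n)·log Q = +0.78 − (0.072/2)(3.656) = +0.65 V.

+0.65 V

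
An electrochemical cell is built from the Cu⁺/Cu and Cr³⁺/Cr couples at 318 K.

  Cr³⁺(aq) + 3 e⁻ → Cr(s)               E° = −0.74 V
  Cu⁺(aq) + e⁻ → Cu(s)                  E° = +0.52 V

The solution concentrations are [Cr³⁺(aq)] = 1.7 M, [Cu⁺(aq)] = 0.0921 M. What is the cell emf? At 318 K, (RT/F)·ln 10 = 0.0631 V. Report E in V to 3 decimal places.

+1.190 V

Cu⁺/Cu is reduced (cathode, E° = +0.52 V) and Cr³⁺/Cr is oxidized (anode).
The standard potential is +0.52 − (−0.74) = +1.26 V and the balanced reaction transfers n = 3 electrons.
Balancing gives 3 Cu⁺(aq) + Cr(s) → 3 Cu(s) + Cr³⁺(aq); hence Q = [Cr³⁺(aq)] / [Cu⁺(aq)]^3 = 2.18×10^3 (log Q = 3.338).
Applying E = E° − (RT ln10/nF)·log Q gives +1.26 − (0.0631/3)(3.338) = +1.190 V.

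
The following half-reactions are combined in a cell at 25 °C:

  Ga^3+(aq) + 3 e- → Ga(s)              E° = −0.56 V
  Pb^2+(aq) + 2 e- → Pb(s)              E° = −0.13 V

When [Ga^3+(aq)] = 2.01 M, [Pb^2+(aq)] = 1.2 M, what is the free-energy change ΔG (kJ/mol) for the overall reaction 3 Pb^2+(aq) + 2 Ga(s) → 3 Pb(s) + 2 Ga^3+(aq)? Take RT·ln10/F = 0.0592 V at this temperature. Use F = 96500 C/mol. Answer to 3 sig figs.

−247 kJ/mol

With Pb²⁺/Pb reduced at the cathode, E°cell = −0.13 − (−0.56) = +0.43 V and n = 6.
Q = [Ga^3+(aq)]^2 / [Pb^2+(aq)]^3 = 2.34, so log Q = 0.369 and E = +0.43 − (0.0592/6)(0.369) = +0.4264 V.
ΔG = −nFE = −(6)(96500)(+0.4264) J/mol = −247 kJ/mol.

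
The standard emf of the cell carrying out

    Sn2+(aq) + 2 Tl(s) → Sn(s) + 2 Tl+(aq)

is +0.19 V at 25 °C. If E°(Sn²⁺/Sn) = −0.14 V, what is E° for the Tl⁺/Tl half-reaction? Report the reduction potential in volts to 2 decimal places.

In the reaction as written the Sn²⁺/Sn couple is reduced (cathode) and Tl⁺/Tl is oxidized (anode), so E°cell = E°(Sn²⁺/Sn) − E°(Tl⁺/Tl).
E°(Tl⁺/Tl) = E°(cathode) − E°cell = −0.14 − (+0.19) = −0.33 V.

−0.33 V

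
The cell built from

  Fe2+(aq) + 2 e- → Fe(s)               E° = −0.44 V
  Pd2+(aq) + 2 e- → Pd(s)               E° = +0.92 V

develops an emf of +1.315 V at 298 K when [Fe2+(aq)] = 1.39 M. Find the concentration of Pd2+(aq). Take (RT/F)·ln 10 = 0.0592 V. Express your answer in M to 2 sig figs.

0.042 M

The Pd²⁺/Pd couple has the larger reduction potential, so it is the cathode: E°cell = +0.92 − (−0.44) = +1.36 V and n = 2.
Rearranging E = E° − (0.0592/n)·log Q gives log Q = 2(+1.36 − (+1.315))/0.0592 = 1.520.
Balancing electrons gives Pd2+(aq) + Fe(s) → Pd(s) + Fe2+(aq); thus Q = [Fe2+(aq)] / [Pd2+(aq)].
Isolating [Pd2+(aq)] in Q = 10^{1.520} yields log [Pd2+(aq)] = −1.377, i.e. 0.042 M.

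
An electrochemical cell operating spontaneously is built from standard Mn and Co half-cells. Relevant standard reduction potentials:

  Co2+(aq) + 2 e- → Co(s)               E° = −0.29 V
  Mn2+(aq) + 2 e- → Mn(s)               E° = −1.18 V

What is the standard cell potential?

Of the two couples in this cell, the one with the more positive reduction potential is reduced at the cathode: here that is Co²⁺/Co (−0.29 V); Mn²⁺/Mn (−1.18 V) is the anode.
E°cell = E°(cathode) − E°(anode) = −0.29 − (−1.18) = +0.89 V.

+0.89 V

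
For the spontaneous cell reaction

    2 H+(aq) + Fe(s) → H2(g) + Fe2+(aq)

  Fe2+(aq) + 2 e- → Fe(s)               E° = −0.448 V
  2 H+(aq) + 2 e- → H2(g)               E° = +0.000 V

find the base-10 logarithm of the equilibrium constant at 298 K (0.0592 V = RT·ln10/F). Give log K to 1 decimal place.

log K = 15.1

The 2H⁺/H₂ couple is reduced (cathode); E°cell = +0.000 − (−0.448) = +0.448 V with n = 2.
At equilibrium E = 0, so log K = nE°cell / 0.0592 = (2)(+0.448) / 0.0592 = 15.1.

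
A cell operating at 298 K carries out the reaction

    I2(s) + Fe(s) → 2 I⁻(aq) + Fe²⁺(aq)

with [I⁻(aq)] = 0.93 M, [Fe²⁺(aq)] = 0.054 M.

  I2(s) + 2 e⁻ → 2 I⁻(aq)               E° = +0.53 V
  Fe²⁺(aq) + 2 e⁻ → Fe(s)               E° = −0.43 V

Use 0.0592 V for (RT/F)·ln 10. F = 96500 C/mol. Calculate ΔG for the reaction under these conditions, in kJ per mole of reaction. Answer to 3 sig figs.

E°cell = +0.53 − (−0.43) = +0.96 V; the balanced reaction transfers n = 2 electrons.
Q = [I⁻(aq)]^2·[Fe²⁺(aq)] = 0.0467, so log Q = −1.331 and E = +0.96 − (0.0592/2)(−1.331) = +0.9994 V.
Then ΔG = −nFE = −2 × 96500 × +0.9994 J/mol = −193 kJ/mol.

−193 kJ/mol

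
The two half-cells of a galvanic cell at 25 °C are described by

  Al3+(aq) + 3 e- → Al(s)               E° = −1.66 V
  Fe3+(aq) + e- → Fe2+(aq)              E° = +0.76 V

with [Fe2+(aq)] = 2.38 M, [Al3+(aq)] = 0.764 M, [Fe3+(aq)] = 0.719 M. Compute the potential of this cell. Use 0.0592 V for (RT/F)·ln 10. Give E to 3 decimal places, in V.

+2.392 V

Fe³⁺/Fe²⁺ is reduced (cathode, E° = +0.76 V) and Al³⁺/Al is oxidized (anode).
E°cell = +0.76 − (−1.66) = +2.42 V, with n = 3 electrons transferred.
The balanced reaction is 3 Fe3+(aq) + Al(s) → 3 Fe2+(aq) + Al3+(aq), so Q = ([Fe2+(aq)]^3·[Al3+(aq)]) / [Fe3+(aq)]^3 = 27.7 and log Q = 1.443.
E = E° − (0.0592/n)·log Q = +2.42 − (0.0592/3)(1.443) = +2.392 V.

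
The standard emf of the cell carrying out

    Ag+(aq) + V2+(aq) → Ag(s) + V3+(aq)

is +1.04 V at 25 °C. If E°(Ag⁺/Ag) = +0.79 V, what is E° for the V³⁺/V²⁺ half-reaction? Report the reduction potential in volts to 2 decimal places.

−0.25 V

In the reaction as written the Ag⁺/Ag couple is reduced (cathode) and V³⁺/V²⁺ is oxidized (anode), so E°cell = E°(Ag⁺/Ag) − E°(V³⁺/V²⁺).
E°(V³⁺/V²⁺) = E°(cathode) − E°cell = +0.79 − (+1.04) = −0.25 V.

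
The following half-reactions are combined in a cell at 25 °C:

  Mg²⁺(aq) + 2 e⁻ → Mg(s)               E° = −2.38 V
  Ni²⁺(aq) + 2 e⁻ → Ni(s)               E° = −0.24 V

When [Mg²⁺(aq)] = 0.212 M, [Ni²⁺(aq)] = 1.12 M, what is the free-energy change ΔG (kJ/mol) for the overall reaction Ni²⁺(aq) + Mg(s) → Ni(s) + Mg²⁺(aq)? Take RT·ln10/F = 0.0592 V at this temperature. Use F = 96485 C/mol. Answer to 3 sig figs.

−417 kJ/mol

The standard cell potential is −0.24 − (−2.38) = +2.14 V, with n = 2 electrons in the balanced equation.
Q = [Mg²⁺(aq)] / [Ni²⁺(aq)] = 0.189, so log Q = −0.723 and E = +2.14 − (0.0592/2)(−0.723) = +2.1614 V.
Then ΔG = −nFE = −2 × 96485 × +2.1614 J/mol = −417 kJ/mol.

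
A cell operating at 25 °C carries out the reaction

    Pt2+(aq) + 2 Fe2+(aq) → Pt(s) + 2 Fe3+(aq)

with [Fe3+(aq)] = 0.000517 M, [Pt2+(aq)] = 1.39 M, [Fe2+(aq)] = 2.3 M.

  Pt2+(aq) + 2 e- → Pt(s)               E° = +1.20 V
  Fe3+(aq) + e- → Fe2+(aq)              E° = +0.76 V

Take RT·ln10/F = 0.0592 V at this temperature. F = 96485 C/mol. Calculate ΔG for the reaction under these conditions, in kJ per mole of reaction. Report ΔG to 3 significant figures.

−127 kJ/mol

With Pt²⁺/Pt reduced at the cathode, E°cell = +1.20 − (+0.76) = +0.44 V and n = 2.
The reaction quotient is [Fe3+(aq)]^2 / ([Pt2+(aq)]·[Fe2+(aq)]^2) = 3.64×10^−8; by Nernst, E = +0.44 − (0.0592/2)(−7.439) = +0.6602 V.
Then ΔG = −nFE = −2 × 96485 × +0.6602 J/mol = −127 kJ/mol.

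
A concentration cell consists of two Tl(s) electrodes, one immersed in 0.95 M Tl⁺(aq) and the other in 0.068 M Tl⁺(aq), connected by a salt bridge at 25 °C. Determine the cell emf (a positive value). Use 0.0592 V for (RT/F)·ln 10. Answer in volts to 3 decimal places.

For a concentration cell E°cell = 0, since both electrodes use the same couple.
The compartment with the higher Tl⁺(aq) concentration (0.95 M) acts as the cathode; ions are reduced there and produced at the dilute (0.068 M) anode.
With n = 1, Ecell = −(0.0592/1)·log([dilute]/[conc]) = −(0.0592/1)·log(0.068/0.95) = +0.068 V.

0.068 V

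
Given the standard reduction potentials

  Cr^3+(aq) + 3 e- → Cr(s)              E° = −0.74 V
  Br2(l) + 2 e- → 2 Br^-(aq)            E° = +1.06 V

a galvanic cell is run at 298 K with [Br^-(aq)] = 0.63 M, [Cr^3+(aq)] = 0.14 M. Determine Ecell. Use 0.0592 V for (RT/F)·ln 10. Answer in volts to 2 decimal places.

+1.83 V

Br₂/Br⁻ is reduced (cathode, E° = +1.06 V) and Cr³⁺/Cr is oxidized (anode).
E°cell = +1.06 − (−0.74) = +1.80 V, with n = 6 electrons transferred.
For the overall reaction 3 Br2(l) + 2 Cr(s) → 6 Br^-(aq) + 2 Cr^3+(aq), Q = [Br^-(aq)]^6·[Cr^3+(aq)]^2 = 0.00123, giving log Q = −2.912.
E = E° − (0.0592/n)·log Q = +1.80 − (0.0592/6)(−2.912) = +1.83 V.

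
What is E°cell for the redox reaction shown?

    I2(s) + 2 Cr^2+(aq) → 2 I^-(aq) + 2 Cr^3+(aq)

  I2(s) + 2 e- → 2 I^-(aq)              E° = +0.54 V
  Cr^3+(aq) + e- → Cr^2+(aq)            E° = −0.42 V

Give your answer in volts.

+0.96 V

In the reaction as written, I2(s) is reduced (cathode) and Cr^3+(aq) is produced by oxidation at the anode.
E°cell = E°(cathode) − E°(anode) = +0.54 − (−0.42) = +0.96 V.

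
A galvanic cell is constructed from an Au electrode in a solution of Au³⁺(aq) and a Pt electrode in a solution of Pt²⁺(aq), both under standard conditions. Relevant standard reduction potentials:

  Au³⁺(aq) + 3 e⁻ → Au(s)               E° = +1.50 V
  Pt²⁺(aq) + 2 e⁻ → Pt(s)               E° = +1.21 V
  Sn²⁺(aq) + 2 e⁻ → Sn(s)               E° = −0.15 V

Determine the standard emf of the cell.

+0.29 V

Of the two couples in this cell, the one with the more positive reduction potential is reduced at the cathode: here that is Au³⁺/Au (+1.50 V); Pt²⁺/Pt (+1.21 V) is the anode.
E°cell = E°(cathode) − E°(anode) = +1.50 − (+1.21) = +0.29 V.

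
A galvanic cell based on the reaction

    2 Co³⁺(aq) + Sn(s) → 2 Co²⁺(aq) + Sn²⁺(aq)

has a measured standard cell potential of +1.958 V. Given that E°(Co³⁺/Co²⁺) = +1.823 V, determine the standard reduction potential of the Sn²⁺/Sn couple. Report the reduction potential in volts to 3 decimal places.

In the reaction as written the Co³⁺/Co²⁺ couple is reduced (cathode) and Sn²⁺/Sn is oxidized (anode), so E°cell = E°(Co³⁺/Co²⁺) − E°(Sn²⁺/Sn).
E°(Sn²⁺/Sn) = E°(cathode) − E°cell = +1.823 − (+1.958) = −0.135 V.

−0.135 V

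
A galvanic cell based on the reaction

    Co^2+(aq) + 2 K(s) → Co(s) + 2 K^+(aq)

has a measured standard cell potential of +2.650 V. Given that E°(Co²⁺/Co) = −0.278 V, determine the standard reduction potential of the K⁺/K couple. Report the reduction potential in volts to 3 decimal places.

−2.928 V

In the reaction as written the Co²⁺/Co couple is reduced (cathode) and K⁺/K is oxidized (anode), so E°cell = E°(Co²⁺/Co) − E°(K⁺/K).
E°(K⁺/K) = E°(cathode) − E°cell = −0.278 − (+2.650) = −2.928 V.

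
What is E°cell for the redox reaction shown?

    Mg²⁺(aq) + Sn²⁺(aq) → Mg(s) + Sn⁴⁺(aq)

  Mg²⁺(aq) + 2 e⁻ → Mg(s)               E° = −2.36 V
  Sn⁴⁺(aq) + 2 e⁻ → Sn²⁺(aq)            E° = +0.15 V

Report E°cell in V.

Mg²⁺(aq) gains electrons, so the Mg²⁺/Mg couple is the cathode; the Sn⁴⁺/Sn²⁺ couple is the anode.
E°cell = E°(cathode) − E°(anode) = −2.36 − (+0.15) = −2.51 V.
The negative E°cell means the reaction is non-spontaneous in the direction written.

−2.51 V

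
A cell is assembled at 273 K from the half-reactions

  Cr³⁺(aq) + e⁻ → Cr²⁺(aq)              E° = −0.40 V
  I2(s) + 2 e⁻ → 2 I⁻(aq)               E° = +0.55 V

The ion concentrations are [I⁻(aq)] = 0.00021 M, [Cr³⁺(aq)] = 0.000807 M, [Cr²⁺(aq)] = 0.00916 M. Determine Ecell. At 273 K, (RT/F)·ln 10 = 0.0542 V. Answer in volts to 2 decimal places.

Since E°(I₂/I⁻) > E°(Cr³⁺/Cr²⁺), I₂/I⁻ serves as the cathode.
The standard potential is +0.55 − (−0.40) = +0.95 V and the balanced reaction transfers n = 2 electrons.
Balancing gives I2(s) + 2 Cr²⁺(aq) → 2 I⁻(aq) + 2 Cr³⁺(aq); hence Q = ([I⁻(aq)]^2·[Cr³⁺(aq)]^2) / [Cr²⁺(aq)]^2 = 3.42×10^−10 (log Q = −9.466).
By the Nernst equation, E = +0.95 − (0.0542/2)·(−9.466) = +1.21 V.

+1.21 V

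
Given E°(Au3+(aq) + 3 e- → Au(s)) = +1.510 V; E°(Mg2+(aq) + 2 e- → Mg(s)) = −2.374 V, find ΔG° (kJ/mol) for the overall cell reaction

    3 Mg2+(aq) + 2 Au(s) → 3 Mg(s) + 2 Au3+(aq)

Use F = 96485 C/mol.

+2248 kJ/mol

In the reaction as written Mg2+(aq) is reduced, so the Mg²⁺/Mg couple is the cathode and Au³⁺/Au is the anode.
E°cell = −2.374 − (+1.510) = −3.884 V; balancing electrons gives n = 6.
ΔG° = −nFE°cell = −(6)(96485)(−3.884) J/mol = +2248 kJ/mol.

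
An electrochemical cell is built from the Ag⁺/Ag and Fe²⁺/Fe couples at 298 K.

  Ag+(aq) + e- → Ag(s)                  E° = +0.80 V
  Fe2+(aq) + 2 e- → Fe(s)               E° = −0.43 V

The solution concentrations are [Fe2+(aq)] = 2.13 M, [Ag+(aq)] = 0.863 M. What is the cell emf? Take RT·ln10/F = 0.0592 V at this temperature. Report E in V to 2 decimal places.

Since E°(Ag⁺/Ag) > E°(Fe²⁺/Fe), Ag⁺/Ag serves as the cathode.
E°cell = +0.80 − (−0.43) = +1.23 V, with n = 2 electrons transferred.
The balanced reaction is 2 Ag+(aq) + Fe(s) → 2 Ag(s) + Fe2+(aq), so Q = [Fe2+(aq)] / [Ag+(aq)]^2 = 2.86 and log Q = 0.456.
Applying E = E° − (RT ln10/nF)·log Q gives +1.23 − (0.0592/2)(0.456) = +1.22 V.

+1.22 V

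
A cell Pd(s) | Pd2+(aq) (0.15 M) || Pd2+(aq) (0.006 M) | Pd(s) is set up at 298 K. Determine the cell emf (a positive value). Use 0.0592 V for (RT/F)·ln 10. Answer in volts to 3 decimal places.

For a concentration cell E°cell = 0, since both electrodes use the same couple.
The compartment with the higher Pd2+(aq) concentration (0.15 M) acts as the cathode; ions are reduced there and produced at the dilute (0.006 M) anode.
With n = 2, Ecell = −(0.0592/2)·log([dilute]/[conc]) = −(0.0592/2)·log(0.006/0.15) = +0.041 V.

0.041 V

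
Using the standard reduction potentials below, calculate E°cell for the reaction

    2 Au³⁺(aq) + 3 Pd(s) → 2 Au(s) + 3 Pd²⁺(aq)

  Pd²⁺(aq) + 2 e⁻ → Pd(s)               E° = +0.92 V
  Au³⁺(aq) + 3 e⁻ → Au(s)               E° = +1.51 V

+0.59 V

Au³⁺(aq) gains electrons, so the Au³⁺/Au couple is the cathode; the Pd²⁺/Pd couple is the anode.
E°cell = E°(cathode) − E°(anode) = +1.51 − (+0.92) = +0.59 V.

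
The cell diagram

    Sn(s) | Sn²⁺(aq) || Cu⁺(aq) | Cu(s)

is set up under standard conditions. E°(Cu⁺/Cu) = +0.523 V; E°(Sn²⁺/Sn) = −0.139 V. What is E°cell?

By convention the left-hand electrode in cell notation is the anode (oxidation) and the right-hand electrode is the cathode (reduction).
E°cell = E°(right) − E°(left) = +0.523 − (−0.139) = +0.662 V.

+0.662 V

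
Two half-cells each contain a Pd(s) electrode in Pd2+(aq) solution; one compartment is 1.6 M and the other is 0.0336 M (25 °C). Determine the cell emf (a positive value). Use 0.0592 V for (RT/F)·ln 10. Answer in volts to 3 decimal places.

For a concentration cell E°cell = 0, since both electrodes use the same couple.
The compartment with the higher Pd2+(aq) concentration (1.6 M) acts as the cathode; ions are reduced there and produced at the dilute (0.0336 M) anode.
With n = 2, Ecell = −(0.0592/2)·log([dilute]/[conc]) = −(0.0592/2)·log(0.0336/1.6) = +0.050 V.

0.050 V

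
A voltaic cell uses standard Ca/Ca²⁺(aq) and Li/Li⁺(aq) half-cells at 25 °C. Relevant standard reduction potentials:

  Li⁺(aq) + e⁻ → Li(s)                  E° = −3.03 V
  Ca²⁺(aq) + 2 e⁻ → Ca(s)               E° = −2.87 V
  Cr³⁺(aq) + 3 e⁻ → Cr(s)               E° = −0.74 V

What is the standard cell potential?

The Ca²⁺/Ca couple has the higher E°, so Ca ion is reduced (cathode) and Li is oxidized (anode).
E°cell = E°(cathode) − E°(anode) = −2.87 − (−3.03) = +0.16 V.

+0.16 V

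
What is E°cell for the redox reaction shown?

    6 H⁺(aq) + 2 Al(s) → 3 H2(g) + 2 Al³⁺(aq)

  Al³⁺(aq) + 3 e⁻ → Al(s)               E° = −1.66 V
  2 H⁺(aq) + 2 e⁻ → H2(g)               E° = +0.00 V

+1.66 V

H⁺(aq) gains electrons, so the 2H⁺/H₂ couple is the cathode; the Al³⁺/Al couple is the anode.
E°cell = E°(cathode) − E°(anode) = +0.00 − (−1.66) = +1.66 V.
The positive value indicates the reaction is spontaneous as written.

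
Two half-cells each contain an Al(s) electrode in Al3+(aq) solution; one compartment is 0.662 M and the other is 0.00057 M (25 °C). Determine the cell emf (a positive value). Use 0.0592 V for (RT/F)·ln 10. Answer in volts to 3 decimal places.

0.060 V

For a concentration cell E°cell = 0, since both electrodes use the same couple.
The compartment with the higher Al3+(aq) concentration (0.662 M) acts as the cathode; ions are reduced there and produced at the dilute (0.00057 M) anode.
With n = 3, Ecell = −(0.0592/3)·log([dilute]/[conc]) = −(0.0592/3)·log(0.00057/0.662) = +0.060 V.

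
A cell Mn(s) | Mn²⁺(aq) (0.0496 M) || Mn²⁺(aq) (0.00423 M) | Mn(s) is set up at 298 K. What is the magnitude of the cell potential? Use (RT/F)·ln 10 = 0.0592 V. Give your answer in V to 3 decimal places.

0.032 V

For a concentration cell E°cell = 0, since both electrodes use the same couple.
The compartment with the higher Mn²⁺(aq) concentration (0.0496 M) acts as the cathode; ions are reduced there and produced at the dilute (0.00423 M) anode.
With n = 2, Ecell = −(0.0592/2)·log([dilute]/[conc]) = −(0.0592/2)·log(0.00423/0.0496) = +0.032 V.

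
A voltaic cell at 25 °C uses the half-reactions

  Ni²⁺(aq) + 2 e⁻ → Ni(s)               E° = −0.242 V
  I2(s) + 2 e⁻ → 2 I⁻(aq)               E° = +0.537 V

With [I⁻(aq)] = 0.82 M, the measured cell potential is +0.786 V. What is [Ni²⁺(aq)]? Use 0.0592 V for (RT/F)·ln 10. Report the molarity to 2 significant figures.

With I₂/I⁻ at the cathode and Ni²⁺/Ni at the anode, E°cell = +0.537 − (−0.242) = +0.779 V (n = 2).
Rearranging E = E° − (0.0592/n)·log Q gives log Q = 2(+0.779 − (+0.786))/0.0592 = −0.236.
For I2(s) + Ni(s) → 2 I⁻(aq) + Ni²⁺(aq), the reaction quotient is Q = [I⁻(aq)]^2·[Ni²⁺(aq)].
Solving for the unknown gives log [Ni²⁺(aq)] = −0.064, so [Ni²⁺(aq)] ≈ 0.86 M.

0.86 M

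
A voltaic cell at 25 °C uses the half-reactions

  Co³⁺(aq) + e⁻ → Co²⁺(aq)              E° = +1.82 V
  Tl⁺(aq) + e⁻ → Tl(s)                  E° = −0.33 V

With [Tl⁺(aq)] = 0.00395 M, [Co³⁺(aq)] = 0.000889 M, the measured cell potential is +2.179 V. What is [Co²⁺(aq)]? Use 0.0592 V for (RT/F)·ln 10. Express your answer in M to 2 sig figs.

0.073 M

With Co³⁺/Co²⁺ at the cathode and Tl⁺/Tl at the anode, E°cell = +1.82 − (−0.33) = +2.15 V (n = 1).
Since E = E° − (0.0592/n)·log Q, log Q = n(E° − E)/0.0592 = −0.490.
Balancing electrons gives Co³⁺(aq) + Tl(s) → Co²⁺(aq) + Tl⁺(aq); thus Q = ([Co²⁺(aq)]·[Tl⁺(aq)]) / [Co³⁺(aq)].
Solving for the unknown gives log [Co²⁺(aq)] = −1.138, so [Co²⁺(aq)] ≈ 0.073 M.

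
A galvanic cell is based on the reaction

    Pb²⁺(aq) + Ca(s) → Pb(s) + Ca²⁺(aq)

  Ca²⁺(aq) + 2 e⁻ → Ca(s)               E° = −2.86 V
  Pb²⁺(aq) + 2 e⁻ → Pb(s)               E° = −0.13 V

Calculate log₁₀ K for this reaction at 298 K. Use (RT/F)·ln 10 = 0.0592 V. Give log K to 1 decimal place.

log K = 92.2

The Pb²⁺/Pb couple is reduced (cathode); E°cell = −0.13 − (−2.86) = +2.73 V with n = 2.
At equilibrium E = 0, so log K = nE°cell / 0.0592 = (2)(+2.73) / 0.0592 = 92.2.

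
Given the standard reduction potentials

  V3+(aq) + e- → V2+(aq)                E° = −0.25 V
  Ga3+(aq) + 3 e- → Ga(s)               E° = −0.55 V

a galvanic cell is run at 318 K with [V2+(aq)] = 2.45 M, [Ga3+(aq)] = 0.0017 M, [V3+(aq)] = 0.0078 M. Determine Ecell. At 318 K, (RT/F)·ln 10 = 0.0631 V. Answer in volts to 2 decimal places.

V³⁺/V²⁺ is reduced (cathode, E° = −0.25 V) and Ga³⁺/Ga is oxidized (anode).
The standard potential is −0.25 − (−0.55) = +0.30 V and the balanced reaction transfers n = 3 electrons.
For the overall reaction 3 V3+(aq) + Ga(s) → 3 V2+(aq) + Ga3+(aq), Q = ([V2+(aq)]^3·[Ga3+(aq)]) / [V3+(aq)]^3 = 5.27×10^4, giving log Q = 4.722.
Applying E = E° − (RT ln10/nF)·log Q gives +0.30 − (0.0631/3)(4.722) = +0.20 V.

+0.20 V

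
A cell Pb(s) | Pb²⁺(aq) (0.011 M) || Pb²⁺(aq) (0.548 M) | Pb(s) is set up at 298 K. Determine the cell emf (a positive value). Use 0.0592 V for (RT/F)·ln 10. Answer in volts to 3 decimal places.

0.050 V

For a concentration cell E°cell = 0, since both electrodes use the same couple.
The compartment with the higher Pb²⁺(aq) concentration (0.548 M) acts as the cathode; ions are reduced there and produced at the dilute (0.011 M) anode.
With n = 2, Ecell = −(0.0592/2)·log([dilute]/[conc]) = −(0.0592/2)·log(0.011/0.548) = +0.050 V.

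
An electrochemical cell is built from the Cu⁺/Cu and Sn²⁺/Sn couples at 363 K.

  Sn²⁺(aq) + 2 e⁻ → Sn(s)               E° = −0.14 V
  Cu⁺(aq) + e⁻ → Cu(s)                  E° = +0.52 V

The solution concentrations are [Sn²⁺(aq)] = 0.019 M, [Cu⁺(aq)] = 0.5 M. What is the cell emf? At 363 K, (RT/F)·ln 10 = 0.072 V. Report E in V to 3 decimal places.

Since E°(Cu⁺/Cu) > E°(Sn²⁺/Sn), Cu⁺/Cu serves as the cathode.
E°cell = +0.52 − (−0.14) = +0.66 V, with n = 2 electrons transferred.
The balanced reaction is 2 Cu⁺(aq) + Sn(s) → 2 Cu(s) + Sn²⁺(aq), so Q = [Sn²⁺(aq)] / [Cu⁺(aq)]^2 = 0.076 and log Q = −1.119.
Applying E = E° − (RT ln10/nF)·log Q gives +0.66 − (0.072/2)(−1.119) = +0.700 V.

+0.700 V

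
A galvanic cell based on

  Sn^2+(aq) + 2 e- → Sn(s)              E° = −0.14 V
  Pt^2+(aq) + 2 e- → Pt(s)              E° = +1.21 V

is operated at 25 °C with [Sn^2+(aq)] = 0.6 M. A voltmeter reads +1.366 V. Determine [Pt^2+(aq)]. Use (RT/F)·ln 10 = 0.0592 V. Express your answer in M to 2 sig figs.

With Pt²⁺/Pt at the cathode and Sn²⁺/Sn at the anode, E°cell = +1.21 − (−0.14) = +1.35 V (n = 2).
From the Nernst equation, log Q = n(E° − E)/0.0592 = 2·(+1.35 − (+1.366))/0.0592 = −0.541.
The balanced reaction is Pt^2+(aq) + Sn(s) → Pt(s) + Sn^2+(aq), so Q = [Sn^2+(aq)] / [Pt^2+(aq)].
Isolating [Pt^2+(aq)] in Q = 10^{−0.541} yields log [Pt^2+(aq)] = 0.319, i.e. 2.1 M.

2.1 M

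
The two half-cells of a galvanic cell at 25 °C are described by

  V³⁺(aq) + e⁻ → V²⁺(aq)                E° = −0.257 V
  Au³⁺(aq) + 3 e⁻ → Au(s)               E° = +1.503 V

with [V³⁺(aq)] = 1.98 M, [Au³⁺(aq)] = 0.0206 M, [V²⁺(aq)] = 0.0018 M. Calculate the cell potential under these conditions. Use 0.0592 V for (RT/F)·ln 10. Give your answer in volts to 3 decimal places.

+1.547 V

Since E°(Au³⁺/Au) > E°(V³⁺/V²⁺), Au³⁺/Au serves as the cathode.
The standard potential is +1.503 − (−0.257) = +1.760 V and the balanced reaction transfers n = 3 electrons.
Balancing gives Au³⁺(aq) + 3 V²⁺(aq) → Au(s) + 3 V³⁺(aq); hence Q = [V³⁺(aq)]^3 / ([Au³⁺(aq)]·[V²⁺(aq)]^3) = 6.46×10^10 (log Q = 10.810).
E = E° − (0.0592/n)·log Q = +1.760 − (0.0592/3)(10.810) = +1.547 V.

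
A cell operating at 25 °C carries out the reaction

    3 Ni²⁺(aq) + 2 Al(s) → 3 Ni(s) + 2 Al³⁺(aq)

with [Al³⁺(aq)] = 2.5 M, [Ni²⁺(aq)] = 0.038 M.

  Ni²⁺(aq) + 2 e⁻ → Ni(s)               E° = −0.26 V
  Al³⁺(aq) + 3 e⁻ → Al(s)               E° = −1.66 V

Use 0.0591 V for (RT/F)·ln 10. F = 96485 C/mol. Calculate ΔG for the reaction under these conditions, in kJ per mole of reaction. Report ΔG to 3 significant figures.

−782 kJ/mol

The standard cell potential is −0.26 − (−1.66) = +1.40 V, with n = 6 electrons in the balanced equation.
Here Q = [Al³⁺(aq)]^2 / [Ni²⁺(aq)]^3 = 1.14×10^5 (log Q = 5.057), giving E = +1.40 − (0.0591/6)·(5.057) = +1.3502 V.
ΔG = −nFE = −(6)(96485)(+1.3502) J/mol = −782 kJ/mol.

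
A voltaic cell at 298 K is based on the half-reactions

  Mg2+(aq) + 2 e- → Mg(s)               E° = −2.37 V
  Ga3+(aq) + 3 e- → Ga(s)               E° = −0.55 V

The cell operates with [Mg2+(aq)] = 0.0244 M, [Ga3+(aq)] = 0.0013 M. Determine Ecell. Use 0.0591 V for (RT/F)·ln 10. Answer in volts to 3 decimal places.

The Ga³⁺/Ga couple has the more positive E°, so it is the cathode; Mg²⁺/Mg is the anode.
E°cell = E°cat − E°an = −0.55 − (−2.37) = +1.82 V; n = 6.
For the overall reaction 2 Ga3+(aq) + 3 Mg(s) → 2 Ga(s) + 3 Mg2+(aq), Q = [Mg2+(aq)]^3 / [Ga3+(aq)]^2 = 8.6, giving log Q = 0.934.
Applying E = E° − (RT ln10/nF)·log Q gives +1.82 − (0.0591/6)(0.934) = +1.811 V.

+1.811 V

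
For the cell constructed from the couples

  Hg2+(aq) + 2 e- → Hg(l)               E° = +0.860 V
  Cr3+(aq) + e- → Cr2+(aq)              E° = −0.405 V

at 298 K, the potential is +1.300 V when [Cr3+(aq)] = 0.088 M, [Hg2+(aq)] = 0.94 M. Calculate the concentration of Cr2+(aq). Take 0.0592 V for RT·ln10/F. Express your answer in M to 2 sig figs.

With Hg²⁺/Hg at the cathode and Cr³⁺/Cr²⁺ at the anode, E°cell = +0.860 − (−0.405) = +1.265 V (n = 2).
Rearranging E = E° − (0.0592/n)·log Q gives log Q = 2(+1.265 − (+1.300))/0.0592 = −1.182.
For Hg2+(aq) + 2 Cr2+(aq) → Hg(l) + 2 Cr3+(aq), the reaction quotient is Q = [Cr3+(aq)]^2 / ([Hg2+(aq)]·[Cr2+(aq)]^2).
Solving for the unknown gives log [Cr2+(aq)] = −0.451, so [Cr2+(aq)] ≈ 0.35 M.

0.35 M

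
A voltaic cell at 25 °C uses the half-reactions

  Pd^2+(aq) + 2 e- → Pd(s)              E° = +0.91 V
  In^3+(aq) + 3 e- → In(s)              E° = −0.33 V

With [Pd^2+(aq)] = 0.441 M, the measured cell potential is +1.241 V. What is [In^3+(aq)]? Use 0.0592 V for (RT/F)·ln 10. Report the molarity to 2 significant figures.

0.26 M

The Pd²⁺/Pd couple has the larger reduction potential, so it is the cathode: E°cell = +0.91 − (−0.33) = +1.24 V and n = 6.
From the Nernst equation, log Q = n(E° − E)/0.0592 = 6·(+1.24 − (+1.241))/0.0592 = −0.101.
The balanced reaction is 3 Pd^2+(aq) + 2 In(s) → 3 Pd(s) + 2 In^3+(aq), so Q = [In^3+(aq)]^2 / [Pd^2+(aq)]^3.
Substituting the known concentrations and solving, log [In^3+(aq)] = −0.584 and [In^3+(aq)] = 0.26 M.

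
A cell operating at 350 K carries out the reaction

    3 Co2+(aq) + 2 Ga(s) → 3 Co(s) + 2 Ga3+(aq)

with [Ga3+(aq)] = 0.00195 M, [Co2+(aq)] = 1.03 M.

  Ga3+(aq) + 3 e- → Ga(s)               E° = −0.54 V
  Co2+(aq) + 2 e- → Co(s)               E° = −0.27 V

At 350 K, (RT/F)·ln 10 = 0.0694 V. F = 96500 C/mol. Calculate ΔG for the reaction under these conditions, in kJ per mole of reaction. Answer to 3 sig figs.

E°cell = −0.27 − (−0.54) = +0.27 V; the balanced reaction transfers n = 6 electrons.
The reaction quotient is [Ga3+(aq)]^2 / [Co2+(aq)]^3 = 3.48×10^−6; by Nernst, E = +0.27 − (0.0694/6)(−5.458) = +0.3331 V.
Finally ΔG = −nFE = −(6)(96500 C/mol)(+0.3331 V) = −193 kJ/mol.

−193 kJ/mol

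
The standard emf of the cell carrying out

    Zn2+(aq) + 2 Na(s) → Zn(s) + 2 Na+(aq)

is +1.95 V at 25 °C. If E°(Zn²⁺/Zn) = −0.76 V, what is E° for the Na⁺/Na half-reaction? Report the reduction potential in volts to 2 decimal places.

−2.71 V

In the reaction as written the Zn²⁺/Zn couple is reduced (cathode) and Na⁺/Na is oxidized (anode), so E°cell = E°(Zn²⁺/Zn) − E°(Na⁺/Na).
E°(Na⁺/Na) = E°(cathode) − E°cell = −0.76 − (+1.95) = −2.71 V.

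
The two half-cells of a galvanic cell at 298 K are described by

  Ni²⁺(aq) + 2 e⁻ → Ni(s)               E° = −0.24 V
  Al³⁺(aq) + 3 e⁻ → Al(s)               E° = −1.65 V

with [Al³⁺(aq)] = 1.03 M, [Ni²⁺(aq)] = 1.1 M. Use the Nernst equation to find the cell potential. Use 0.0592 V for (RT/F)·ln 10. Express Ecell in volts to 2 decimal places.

Since E°(Ni²⁺/Ni) > E°(Al³⁺/Al), Ni²⁺/Ni serves as the cathode.
The standard potential is −0.24 − (−1.65) = +1.41 V and the balanced reaction transfers n = 6 electrons.
For the overall reaction 3 Ni²⁺(aq) + 2 Al(s) → 3 Ni(s) + 2 Al³⁺(aq), Q = [Al³⁺(aq)]^2 / [Ni²⁺(aq)]^3 = 0.797, giving log Q = −0.099.
Applying E = E° − (RT ln10/nF)·log Q gives +1.41 − (0.0592/6)(−0.099) = +1.41 V.

+1.41 V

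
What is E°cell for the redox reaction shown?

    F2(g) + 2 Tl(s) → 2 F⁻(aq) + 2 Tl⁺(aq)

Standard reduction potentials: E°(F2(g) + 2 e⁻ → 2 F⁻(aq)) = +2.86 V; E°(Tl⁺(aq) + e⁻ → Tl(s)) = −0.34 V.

In the reaction as written, F2(g) is reduced (cathode) and Tl⁺(aq) is produced by oxidation at the anode.
E°cell = E°(cathode) − E°(anode) = +2.86 − (−0.34) = +3.20 V.

+3.20 V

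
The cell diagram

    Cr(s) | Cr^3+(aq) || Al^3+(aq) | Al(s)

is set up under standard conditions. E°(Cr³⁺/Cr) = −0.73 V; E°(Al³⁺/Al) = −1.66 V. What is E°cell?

−0.93 V

By convention the left-hand electrode in cell notation is the anode (oxidation) and the right-hand electrode is the cathode (reduction).
E°cell = E°(right) − E°(left) = −1.66 − (−0.73) = −0.93 V.
The negative sign shows that, as written, the cell would require an external voltage to drive the reaction.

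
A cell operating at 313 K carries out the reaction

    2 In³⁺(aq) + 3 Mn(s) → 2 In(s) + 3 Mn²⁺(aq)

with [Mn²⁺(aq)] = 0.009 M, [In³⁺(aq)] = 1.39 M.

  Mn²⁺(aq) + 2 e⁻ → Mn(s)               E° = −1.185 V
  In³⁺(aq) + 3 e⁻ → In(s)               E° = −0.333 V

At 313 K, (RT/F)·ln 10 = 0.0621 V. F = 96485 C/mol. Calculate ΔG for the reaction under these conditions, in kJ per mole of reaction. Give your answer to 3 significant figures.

The standard cell potential is −0.333 − (−1.185) = +0.852 V, with n = 6 electrons in the balanced equation.
Here Q = [Mn²⁺(aq)]^3 / [In³⁺(aq)]^2 = 3.77×10^−7 (log Q = −6.423), giving E = +0.852 − (0.0621/6)·(−6.423) = +0.9185 V.
ΔG = −nFE = −(6)(96485)(+0.9185) J/mol = −532 kJ/mol.

−532 kJ/mol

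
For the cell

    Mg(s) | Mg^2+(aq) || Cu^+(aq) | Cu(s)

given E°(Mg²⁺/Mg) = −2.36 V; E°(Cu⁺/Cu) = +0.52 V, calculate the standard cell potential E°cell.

+2.88 V

By convention the left-hand electrode in cell notation is the anode (oxidation) and the right-hand electrode is the cathode (reduction).
E°cell = E°(right) − E°(left) = +0.52 − (−2.36) = +2.88 V.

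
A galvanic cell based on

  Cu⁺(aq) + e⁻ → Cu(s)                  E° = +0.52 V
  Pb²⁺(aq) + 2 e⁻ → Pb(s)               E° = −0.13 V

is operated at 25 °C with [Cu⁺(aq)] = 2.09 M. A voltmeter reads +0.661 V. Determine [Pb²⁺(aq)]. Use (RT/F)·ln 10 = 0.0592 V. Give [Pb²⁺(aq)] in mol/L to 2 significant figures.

With Cu⁺/Cu at the cathode and Pb²⁺/Pb at the anode, E°cell = +0.52 − (−0.13) = +0.65 V (n = 2).
From the Nernst equation, log Q = n(E° − E)/0.0592 = 2·(+0.65 − (+0.661))/0.0592 = −0.372.
For 2 Cu⁺(aq) + Pb(s) → 2 Cu(s) + Pb²⁺(aq), the reaction quotient is Q = [Pb²⁺(aq)] / [Cu⁺(aq)]^2.
Isolating [Pb²⁺(aq)] in Q = 10^{−0.372} yields log [Pb²⁺(aq)] = 0.268, i.e. 1.9 M.

1.9 M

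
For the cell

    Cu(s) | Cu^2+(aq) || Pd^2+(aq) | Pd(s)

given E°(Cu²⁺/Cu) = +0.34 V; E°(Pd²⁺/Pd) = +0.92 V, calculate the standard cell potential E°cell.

+0.58 V

By convention the left-hand electrode in cell notation is the anode (oxidation) and the right-hand electrode is the cathode (reduction).
E°cell = E°(right) − E°(left) = +0.92 − (+0.34) = +0.58 V.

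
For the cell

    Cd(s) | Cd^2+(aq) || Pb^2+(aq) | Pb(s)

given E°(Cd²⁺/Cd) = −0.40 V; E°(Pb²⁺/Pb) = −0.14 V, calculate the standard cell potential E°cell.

+0.26 V

By convention the left-hand electrode in cell notation is the anode (oxidation) and the right-hand electrode is the cathode (reduction).
E°cell = E°(right) − E°(left) = −0.14 − (−0.40) = +0.26 V.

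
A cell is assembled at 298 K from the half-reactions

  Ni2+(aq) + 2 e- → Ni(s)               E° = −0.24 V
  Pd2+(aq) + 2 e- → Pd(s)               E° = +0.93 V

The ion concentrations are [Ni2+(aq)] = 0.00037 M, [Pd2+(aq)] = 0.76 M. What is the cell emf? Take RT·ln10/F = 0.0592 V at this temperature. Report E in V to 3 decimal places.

Pd²⁺/Pd is reduced (cathode, E° = +0.93 V) and Ni²⁺/Ni is oxidized (anode).
E°cell = E°cat − E°an = +0.93 − (−0.24) = +1.17 V; n = 2.
Balancing gives Pd2+(aq) + Ni(s) → Pd(s) + Ni2+(aq); hence Q = [Ni2+(aq)] / [Pd2+(aq)] = 0.000487 (log Q = −3.313).
Applying E = E° − (RT ln10/nF)·log Q gives +1.17 − (0.0592/2)(−3.313) = +1.268 V.

+1.268 V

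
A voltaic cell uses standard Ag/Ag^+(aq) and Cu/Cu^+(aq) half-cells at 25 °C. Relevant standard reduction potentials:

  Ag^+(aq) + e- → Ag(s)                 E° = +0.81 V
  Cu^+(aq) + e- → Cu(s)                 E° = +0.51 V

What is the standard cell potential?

The Ag⁺/Ag couple has the higher E°, so Ag ion is reduced (cathode) and Cu is oxidized (anode).
E°cell = E°(cathode) − E°(anode) = +0.81 − (+0.51) = +0.30 V.

+0.30 V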